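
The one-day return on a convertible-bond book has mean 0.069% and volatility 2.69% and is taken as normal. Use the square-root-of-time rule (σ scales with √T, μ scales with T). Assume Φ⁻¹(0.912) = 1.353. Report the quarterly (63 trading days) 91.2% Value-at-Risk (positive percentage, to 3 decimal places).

24.541%

σ_{63d} = 2.69% × √63 = 21.351%; μ_{63d} = 63 × 0.069% = 4.347%.
VaR = −(4.347%) + 1.353 × 21.351% = 24.541%.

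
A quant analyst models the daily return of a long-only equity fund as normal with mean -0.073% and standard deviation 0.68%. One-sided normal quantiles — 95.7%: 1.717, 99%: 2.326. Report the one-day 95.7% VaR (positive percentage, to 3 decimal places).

1.241%

VaR = −μ + z·σ = −(-0.073%) + 1.717 × 0.68% = 1.241%.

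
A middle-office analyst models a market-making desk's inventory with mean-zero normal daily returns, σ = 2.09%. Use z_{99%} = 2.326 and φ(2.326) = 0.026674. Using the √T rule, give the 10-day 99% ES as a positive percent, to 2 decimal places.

σ_{10d} = 2.09% × √10 = 6.609%.
ES multiplier = φ(z)/(1−α) = 0.026674/0.01 = 2.667.
ES = 6.609% × 2.667 = 17.626%.

17.63%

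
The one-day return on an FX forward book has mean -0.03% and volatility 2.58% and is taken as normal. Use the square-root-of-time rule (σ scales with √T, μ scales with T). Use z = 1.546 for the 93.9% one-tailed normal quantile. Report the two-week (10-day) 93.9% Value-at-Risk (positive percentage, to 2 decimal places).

12.91%

σ_{10d} = 2.58% × √10 = 8.159%; μ_{10d} = 10 × -0.03% = -0.300%.
VaR = −(-0.300%) + 1.546 × 8.159% = 12.914%.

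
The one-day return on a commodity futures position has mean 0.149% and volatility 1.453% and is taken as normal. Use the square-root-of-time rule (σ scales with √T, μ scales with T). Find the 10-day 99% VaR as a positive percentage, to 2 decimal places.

At 99%, z = 2.326.
σ_{10d} = 1.453% × √10 = 4.595%; μ_{10d} = 10 × 0.149% = 1.490%.
VaR = −(1.490%) + 2.326 × 4.595% = 9.198%.

9.20%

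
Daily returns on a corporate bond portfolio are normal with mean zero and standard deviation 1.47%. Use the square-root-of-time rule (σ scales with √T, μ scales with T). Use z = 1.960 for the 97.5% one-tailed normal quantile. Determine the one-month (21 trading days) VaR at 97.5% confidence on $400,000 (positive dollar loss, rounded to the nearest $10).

$52,810

σ_{21d} = 1.47% × √21 = 6.736%.
VaR = 1.960 × 6.736% = 13.203%.
On $400,000: 0.13203 × $400,000 = $52,812.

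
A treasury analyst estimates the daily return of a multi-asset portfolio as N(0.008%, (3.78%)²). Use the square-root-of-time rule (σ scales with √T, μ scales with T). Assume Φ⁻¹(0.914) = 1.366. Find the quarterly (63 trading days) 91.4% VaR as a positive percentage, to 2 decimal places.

σ_{63d} = 3.78% × √63 = 30.003%; μ_{63d} = 63 × 0.008% = 0.504%.
VaR = −(0.504%) + 1.366 × 30.003% = 40.480%.

40.48%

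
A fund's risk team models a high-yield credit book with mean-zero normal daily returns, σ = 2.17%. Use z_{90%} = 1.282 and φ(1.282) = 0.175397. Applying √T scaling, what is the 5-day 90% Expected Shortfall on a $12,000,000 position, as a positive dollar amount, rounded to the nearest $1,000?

σ_{5d} = 2.17% × √5 = 4.852%.
ES multiplier = φ(z)/(1−α) = 0.175397/0.1 = 1.754.
ES = 4.852% × 1.754 = 8.510%; on $12,000,000: $1,021,200.

$1,021,000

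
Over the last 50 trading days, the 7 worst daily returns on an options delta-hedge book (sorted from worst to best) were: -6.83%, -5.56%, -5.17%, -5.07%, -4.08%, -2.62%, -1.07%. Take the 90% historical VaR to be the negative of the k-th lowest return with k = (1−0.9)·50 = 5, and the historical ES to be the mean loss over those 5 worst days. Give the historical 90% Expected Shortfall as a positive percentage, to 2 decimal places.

5.34%

The 5 worst returns sum to -26.71%.
ES = −(-26.71%) / 5 = 5.342% ≈ 5.34%.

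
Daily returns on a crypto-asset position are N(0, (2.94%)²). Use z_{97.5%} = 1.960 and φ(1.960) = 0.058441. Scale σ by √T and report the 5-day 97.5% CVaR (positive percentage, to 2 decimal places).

σ_{5d} = 2.94% × √5 = 6.574%.
ES multiplier = φ(z)/(1−α) = 0.058441/0.025 = 2.338.
ES = 6.574% × 2.338 = 15.370%.

15.37%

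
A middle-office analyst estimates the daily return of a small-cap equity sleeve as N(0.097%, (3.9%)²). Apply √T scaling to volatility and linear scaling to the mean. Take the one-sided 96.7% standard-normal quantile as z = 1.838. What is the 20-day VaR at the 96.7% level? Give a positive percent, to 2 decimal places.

σ_{20d} = 3.9% × √20 = 17.441%; μ_{20d} = 20 × 0.097% = 1.940%.
VaR = −(1.940%) + 1.838 × 17.441% = 30.117%.

30.12%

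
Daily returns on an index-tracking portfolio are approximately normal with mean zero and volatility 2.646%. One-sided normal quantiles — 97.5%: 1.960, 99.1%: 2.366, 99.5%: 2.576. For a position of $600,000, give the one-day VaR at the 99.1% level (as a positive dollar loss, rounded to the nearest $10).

$37,560

VaR = z·σ = 2.366 × 2.646% = 6.260%.
On $600,000: 0.06260 × $600,000 = $37,560.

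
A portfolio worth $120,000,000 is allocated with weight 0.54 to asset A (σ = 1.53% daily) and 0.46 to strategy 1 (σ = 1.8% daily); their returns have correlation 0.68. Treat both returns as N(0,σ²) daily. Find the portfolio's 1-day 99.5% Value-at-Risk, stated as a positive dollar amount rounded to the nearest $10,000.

σ_p² = 0.54²·1.53² + 0.46²·1.8² + 2·0.68·0.54·0.46·1.53·1.8 = 2.2986 (%²).
σ_p = √2.2986 = 1.516%.
At 99.5%, z = 2.576.
VaR = 2.576 × 1.516% = 3.905%; on $120,000,000 that is $4,686,000.

$4,690,000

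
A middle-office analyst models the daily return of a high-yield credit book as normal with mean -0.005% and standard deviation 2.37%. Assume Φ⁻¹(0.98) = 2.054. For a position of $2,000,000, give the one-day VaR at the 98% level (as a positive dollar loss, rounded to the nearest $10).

VaR = −μ + z·σ = −(-0.005%) + 2.054 × 2.37% = 4.873%.
On $2,000,000: 0.04873 × $2,000,000 = $97,460.

$97,460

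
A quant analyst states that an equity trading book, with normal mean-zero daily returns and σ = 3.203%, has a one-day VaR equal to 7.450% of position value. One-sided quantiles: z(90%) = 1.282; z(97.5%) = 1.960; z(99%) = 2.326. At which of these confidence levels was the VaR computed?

99%

Implied z = VaR/σ = 7.450 / 3.203 = 2.326.
This matches z(99%) = 2.326.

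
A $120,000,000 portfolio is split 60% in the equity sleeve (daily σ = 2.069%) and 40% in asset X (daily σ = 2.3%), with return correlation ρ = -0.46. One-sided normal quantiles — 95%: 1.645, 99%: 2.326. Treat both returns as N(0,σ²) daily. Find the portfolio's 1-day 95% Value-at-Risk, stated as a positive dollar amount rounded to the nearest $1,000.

$2,282,000

σ_p² = 0.6²·2.069² + 0.4²·2.3² + 2·-0.46·0.6·0.4·2.069·2.3 = 1.3368 (%²).
σ_p = √1.3368 = 1.156%.
VaR = 1.645 × 1.156% = 1.902%; on $120,000,000 that is $2,282,400.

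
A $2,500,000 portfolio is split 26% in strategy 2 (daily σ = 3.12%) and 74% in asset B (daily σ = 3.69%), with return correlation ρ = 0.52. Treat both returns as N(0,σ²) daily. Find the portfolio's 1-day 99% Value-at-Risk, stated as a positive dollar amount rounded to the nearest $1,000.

$188,000

σ_p² = 0.26²·3.12² + 0.74²·3.69² + 2·0.52·0.26·0.74·3.12·3.69 = 10.4179 (%²).
σ_p = √10.4179 = 3.228%.
At 99%, z = 2.326.
VaR = 2.326 × 3.228% = 7.508%; on $2,500,000 that is $187,700.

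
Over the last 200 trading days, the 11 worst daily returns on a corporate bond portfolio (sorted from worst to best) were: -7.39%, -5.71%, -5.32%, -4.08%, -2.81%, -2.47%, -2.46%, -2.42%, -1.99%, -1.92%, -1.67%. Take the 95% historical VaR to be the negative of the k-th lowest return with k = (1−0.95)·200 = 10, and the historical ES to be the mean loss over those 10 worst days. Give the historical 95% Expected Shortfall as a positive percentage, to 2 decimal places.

3.66%

The 10 worst returns sum to -36.57%.
ES = −(-36.57%) / 10 = 3.657% ≈ 3.66%.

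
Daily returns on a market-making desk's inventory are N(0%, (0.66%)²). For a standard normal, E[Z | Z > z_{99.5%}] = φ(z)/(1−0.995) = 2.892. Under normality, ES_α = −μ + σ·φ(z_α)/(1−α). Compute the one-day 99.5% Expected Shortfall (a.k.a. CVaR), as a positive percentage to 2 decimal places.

1.91%

ES = 0.66% × 2.892 = 1.909%.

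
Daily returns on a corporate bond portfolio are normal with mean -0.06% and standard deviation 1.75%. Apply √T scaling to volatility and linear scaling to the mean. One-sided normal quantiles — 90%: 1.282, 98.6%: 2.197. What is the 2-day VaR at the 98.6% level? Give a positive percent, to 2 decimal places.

5.56%

σ_{2d} = 1.75% × √2 = 2.475%; μ_{2d} = 2 × -0.06% = -0.120%.
VaR = −(-0.120%) + 2.197 × 2.475% = 5.558%.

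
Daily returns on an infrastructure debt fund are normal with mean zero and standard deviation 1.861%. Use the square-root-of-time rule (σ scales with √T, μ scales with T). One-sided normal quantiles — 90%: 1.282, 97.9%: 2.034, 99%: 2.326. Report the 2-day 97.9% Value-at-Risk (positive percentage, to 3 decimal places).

σ_{2d} = 1.861% × √2 = 2.632%.
VaR = 2.034 × 2.632% = 5.353%.

5.353%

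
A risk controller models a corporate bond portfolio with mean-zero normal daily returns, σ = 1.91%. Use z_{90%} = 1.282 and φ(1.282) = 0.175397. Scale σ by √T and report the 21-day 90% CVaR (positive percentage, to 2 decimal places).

15.35%

σ_{21d} = 1.91% × √21 = 8.753%.
ES multiplier = φ(z)/(1−α) = 0.175397/0.1 = 1.754.
ES = 8.753% × 1.754 = 15.353%.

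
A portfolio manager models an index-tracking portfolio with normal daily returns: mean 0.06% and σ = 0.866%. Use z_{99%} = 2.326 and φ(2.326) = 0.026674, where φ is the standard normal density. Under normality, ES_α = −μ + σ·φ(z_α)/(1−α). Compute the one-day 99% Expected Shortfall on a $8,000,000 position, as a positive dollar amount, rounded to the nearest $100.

Tail multiplier: φ(z)/(1−α) = 0.026674 / 0.01 = 2.667.
ES = −(0.06%) + 0.866% × 2.667 = 2.250%.
On $8,000,000: 0.02250 × $8,000,000 = $180,000.

$180,000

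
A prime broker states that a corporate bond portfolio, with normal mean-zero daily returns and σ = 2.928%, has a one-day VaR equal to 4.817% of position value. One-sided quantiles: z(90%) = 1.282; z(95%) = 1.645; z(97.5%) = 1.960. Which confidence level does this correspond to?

95%

Implied z = VaR/σ = 4.817 / 2.928 = 1.645.
This matches z(95%) = 1.645.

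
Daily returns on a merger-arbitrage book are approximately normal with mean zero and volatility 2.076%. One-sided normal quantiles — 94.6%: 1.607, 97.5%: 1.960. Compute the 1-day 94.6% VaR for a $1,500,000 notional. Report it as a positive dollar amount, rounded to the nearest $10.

$50,040

VaR = z·σ = 1.607 × 2.076% = 3.336%.
On $1,500,000: 0.03336 × $1,500,000 = $50,040.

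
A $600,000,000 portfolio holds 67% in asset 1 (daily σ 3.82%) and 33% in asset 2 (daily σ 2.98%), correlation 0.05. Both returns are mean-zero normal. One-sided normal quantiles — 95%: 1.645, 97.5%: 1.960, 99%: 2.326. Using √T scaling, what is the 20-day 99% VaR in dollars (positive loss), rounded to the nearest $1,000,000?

σ_p = √(0.67²·3.82² + 0.33²·2.98² + 2·0.05·0.67·0.33·3.82·2.98) = 2.787%.
σ_{20d} = 2.787% × √20 = 12.464%.
VaR = 2.326 × 12.464% = 28.991%; on $600,000,000 that is $173,946,000.

$174,000,000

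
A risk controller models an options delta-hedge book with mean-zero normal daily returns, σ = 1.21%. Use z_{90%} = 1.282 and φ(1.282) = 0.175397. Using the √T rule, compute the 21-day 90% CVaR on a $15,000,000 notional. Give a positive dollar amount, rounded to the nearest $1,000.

$1,459,000

σ_{21d} = 1.21% × √21 = 5.545%.
ES multiplier = φ(z)/(1−α) = 0.175397/0.1 = 1.754.
ES = 5.545% × 1.754 = 9.726%; on $15,000,000: $1,458,900.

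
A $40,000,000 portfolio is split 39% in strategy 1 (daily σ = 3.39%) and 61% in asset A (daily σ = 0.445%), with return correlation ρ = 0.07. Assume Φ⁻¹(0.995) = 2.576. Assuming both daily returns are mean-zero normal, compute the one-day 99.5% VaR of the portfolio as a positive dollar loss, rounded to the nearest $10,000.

$1,410,000

σ_p² = 0.39²·3.39² + 0.61²·0.445² + 2·0.07·0.39·0.61·3.39·0.445 = 1.8719 (%²).
σ_p = √1.8719 = 1.368%.
VaR = 2.576 × 1.368% = 3.524%; on $40,000,000 that is $1,409,600.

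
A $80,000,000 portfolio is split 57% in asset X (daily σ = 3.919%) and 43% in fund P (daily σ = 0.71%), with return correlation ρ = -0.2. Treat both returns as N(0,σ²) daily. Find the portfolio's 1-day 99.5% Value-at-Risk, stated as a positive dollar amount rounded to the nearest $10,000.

$4,520,000

σ_p² = 0.57²·3.919² + 0.43²·0.71² + 2·-0.2·0.57·0.43·3.919·0.71 = 4.8104 (%²).
σ_p = √4.8104 = 2.193%.
At 99.5%, z = 2.576.
VaR = 2.576 × 2.193% = 5.649%; on $80,000,000 that is $4,519,200.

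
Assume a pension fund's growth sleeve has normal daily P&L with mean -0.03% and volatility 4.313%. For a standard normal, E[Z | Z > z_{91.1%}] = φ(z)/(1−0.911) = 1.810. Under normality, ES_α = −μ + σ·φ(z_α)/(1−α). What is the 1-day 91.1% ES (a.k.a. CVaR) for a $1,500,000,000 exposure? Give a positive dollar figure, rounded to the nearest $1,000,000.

ES = −(-0.03%) + 4.313% × 1.810 = 7.837%.
On $1,500,000,000: 0.07837 × $1,500,000,000 = $117,555,000.

$118,000,000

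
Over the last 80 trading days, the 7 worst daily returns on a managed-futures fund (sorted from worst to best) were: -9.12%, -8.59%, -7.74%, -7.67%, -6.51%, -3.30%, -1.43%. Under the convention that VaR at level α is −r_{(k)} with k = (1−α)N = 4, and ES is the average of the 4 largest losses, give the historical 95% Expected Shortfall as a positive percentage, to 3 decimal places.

8.280%

The 4 worst returns sum to -33.12%.
ES = −(-33.12%) / 4 = 8.28% ≈ 8.280%.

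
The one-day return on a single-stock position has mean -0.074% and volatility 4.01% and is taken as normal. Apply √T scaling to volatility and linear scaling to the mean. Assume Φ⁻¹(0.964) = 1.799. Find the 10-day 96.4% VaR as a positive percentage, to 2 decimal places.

σ_{10d} = 4.01% × √10 = 12.681%; μ_{10d} = 10 × -0.074% = -0.740%.
VaR = −(-0.740%) + 1.799 × 12.681% = 23.553%.

23.55%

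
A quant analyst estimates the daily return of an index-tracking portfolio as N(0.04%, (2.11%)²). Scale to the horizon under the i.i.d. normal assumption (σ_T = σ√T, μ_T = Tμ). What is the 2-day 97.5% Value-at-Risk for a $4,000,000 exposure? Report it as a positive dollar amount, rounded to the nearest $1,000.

$231,000

At 97.5%, z = 1.960.
σ_{2d} = 2.11% × √2 = 2.984%; μ_{2d} = 2 × 0.04% = 0.080%.
VaR = −(0.080%) + 1.960 × 2.984% = 5.769%.
On $4,000,000: 0.05769 × $4,000,000 = $230,760.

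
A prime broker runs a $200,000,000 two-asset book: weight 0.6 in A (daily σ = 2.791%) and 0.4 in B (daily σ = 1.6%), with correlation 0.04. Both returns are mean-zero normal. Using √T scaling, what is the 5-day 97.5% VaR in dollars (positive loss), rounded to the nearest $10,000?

$15,920,000

σ_p = √(0.6²·2.791² + 0.4²·1.6² + 2·0.04·0.6·0.4·2.791·1.6) = 1.816%.
σ_{5d} = 1.816% × √5 = 4.061%.
z(97.5%) = 1.960.
VaR = 1.960 × 4.061% = 7.960%; on $200,000,000 that is $15,920,000.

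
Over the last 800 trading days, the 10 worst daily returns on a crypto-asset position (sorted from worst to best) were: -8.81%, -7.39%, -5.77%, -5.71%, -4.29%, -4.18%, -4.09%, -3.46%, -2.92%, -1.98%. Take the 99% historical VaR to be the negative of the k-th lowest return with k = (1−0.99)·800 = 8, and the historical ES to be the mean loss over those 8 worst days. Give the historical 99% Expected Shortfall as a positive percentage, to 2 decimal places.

The 8 worst returns sum to -43.70%.
ES = −(-43.70%) / 8 = 5.4625% ≈ 5.46%.

5.46%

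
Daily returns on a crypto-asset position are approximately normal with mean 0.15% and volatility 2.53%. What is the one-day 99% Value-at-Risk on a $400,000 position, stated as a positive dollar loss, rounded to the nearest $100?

At 99% one-sided, z = 2.326.
VaR = −μ + z·σ = −(0.15%) + 2.326 × 2.53% = 5.735%.
On $400,000: 0.05735 × $400,000 = $22,940.

$22,900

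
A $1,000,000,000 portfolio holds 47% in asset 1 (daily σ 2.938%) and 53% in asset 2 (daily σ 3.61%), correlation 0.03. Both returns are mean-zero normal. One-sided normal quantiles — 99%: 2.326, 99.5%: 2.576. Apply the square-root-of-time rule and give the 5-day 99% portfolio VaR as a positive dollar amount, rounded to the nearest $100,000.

$124,500,000

σ_p = √(0.47²·2.938² + 0.53²·3.61² + 2·0.03·0.47·0.53·2.938·3.61) = 2.393%.
σ_{5d} = 2.393% × √5 = 5.351%.
VaR = 2.326 × 5.351% = 12.446%; on $1,000,000,000 that is $124,460,000.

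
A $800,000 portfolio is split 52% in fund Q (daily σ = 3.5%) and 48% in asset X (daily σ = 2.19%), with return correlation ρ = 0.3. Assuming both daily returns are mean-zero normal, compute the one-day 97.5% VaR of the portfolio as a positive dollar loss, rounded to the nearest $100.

$37,000

σ_p² = 0.52²·3.5² + 0.48²·2.19² + 2·0.3·0.52·0.48·3.5·2.19 = 5.5653 (%²).
σ_p = √5.5653 = 2.359%.
At 97.5%, z = 1.960.
VaR = 1.960 × 2.359% = 4.624%; on $800,000 that is $36,992.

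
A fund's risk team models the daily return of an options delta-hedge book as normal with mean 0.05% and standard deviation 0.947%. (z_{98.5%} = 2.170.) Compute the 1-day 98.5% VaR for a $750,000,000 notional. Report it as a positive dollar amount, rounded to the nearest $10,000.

$15,040,000

VaR = −μ + z·σ = −(0.05%) + 2.170 × 0.947% = 2.005%.
On $750,000,000: 0.02005 × $750,000,000 = $15,037,500.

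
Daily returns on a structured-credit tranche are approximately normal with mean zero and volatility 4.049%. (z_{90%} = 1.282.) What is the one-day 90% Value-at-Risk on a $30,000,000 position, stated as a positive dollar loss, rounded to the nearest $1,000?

$1,557,000

VaR = z·σ = 1.282 × 4.049% = 5.191%.
On $30,000,000: 0.05191 × $30,000,000 = $1,557,300.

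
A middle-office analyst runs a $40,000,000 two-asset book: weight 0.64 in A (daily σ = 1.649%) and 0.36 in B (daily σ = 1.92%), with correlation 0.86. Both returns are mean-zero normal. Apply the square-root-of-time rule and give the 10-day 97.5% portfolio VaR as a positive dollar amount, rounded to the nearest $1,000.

σ_p = √(0.64²·1.649² + 0.36²·1.92² + 2·0.86·0.64·0.36·1.649·1.92) = 1.687%.
σ_{10d} = 1.687% × √10 = 5.335%.
z(97.5%) = 1.960.
VaR = 1.960 × 5.335% = 10.457%; on $40,000,000 that is $4,182,800.

$4,183,000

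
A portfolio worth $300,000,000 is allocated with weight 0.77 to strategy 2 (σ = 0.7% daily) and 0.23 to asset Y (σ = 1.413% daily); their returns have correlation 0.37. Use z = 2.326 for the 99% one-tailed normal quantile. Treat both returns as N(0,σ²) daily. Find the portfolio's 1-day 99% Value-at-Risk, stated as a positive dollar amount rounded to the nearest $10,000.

σ_p² = 0.77²·0.7² + 0.23²·1.413² + 2·0.37·0.77·0.23·0.7·1.413 = 0.5258 (%²).
σ_p = √0.5258 = 0.725%.
VaR = 2.326 × 0.725% = 1.686%; on $300,000,000 that is $5,058,000.

$5,060,000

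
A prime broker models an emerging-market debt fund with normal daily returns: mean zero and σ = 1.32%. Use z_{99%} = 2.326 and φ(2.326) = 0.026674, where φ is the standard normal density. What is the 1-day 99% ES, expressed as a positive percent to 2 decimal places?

Tail multiplier: φ(z)/(1−α) = 0.026674 / 0.01 = 2.667.
ES = 1.32% × 2.667 = 3.520%.

3.52%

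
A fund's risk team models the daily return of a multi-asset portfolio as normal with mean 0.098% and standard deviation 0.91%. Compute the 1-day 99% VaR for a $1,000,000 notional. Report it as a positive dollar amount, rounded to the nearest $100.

At 99% one-sided, z = 2.326.
VaR = −μ + z·σ = −(0.098%) + 2.326 × 0.91% = 2.019%.
On $1,000,000: 0.02019 × $1,000,000 = $20,190.

$20,200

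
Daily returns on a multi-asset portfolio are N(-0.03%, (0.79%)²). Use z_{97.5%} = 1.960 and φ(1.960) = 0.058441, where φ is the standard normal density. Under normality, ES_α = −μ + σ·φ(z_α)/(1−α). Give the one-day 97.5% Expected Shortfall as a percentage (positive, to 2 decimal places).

Tail multiplier: φ(z)/(1−α) = 0.058441 / 0.025 = 2.338.
ES = −(-0.03%) + 0.79% × 2.338 = 1.877%.

1.88%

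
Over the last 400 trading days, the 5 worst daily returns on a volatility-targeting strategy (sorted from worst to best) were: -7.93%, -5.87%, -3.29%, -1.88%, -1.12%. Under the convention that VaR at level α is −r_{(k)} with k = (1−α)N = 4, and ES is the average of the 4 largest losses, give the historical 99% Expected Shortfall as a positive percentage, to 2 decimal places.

4.74%

The 4 worst returns sum to -18.97%.
ES = −(-18.97%) / 4 = 4.7425% ≈ 4.74%.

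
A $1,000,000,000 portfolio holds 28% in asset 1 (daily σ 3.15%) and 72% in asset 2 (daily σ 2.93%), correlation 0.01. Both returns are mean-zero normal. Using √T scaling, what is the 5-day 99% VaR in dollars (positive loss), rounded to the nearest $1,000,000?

$119,000,000

σ_p = √(0.28²·3.15² + 0.72²·2.93² + 2·0.01·0.28·0.72·3.15·2.93) = 2.295%.
σ_{5d} = 2.295% × √5 = 5.132%.
z(99%) = 2.326.
VaR = 2.326 × 5.132% = 11.937%; on $1,000,000,000 that is $119,370,000.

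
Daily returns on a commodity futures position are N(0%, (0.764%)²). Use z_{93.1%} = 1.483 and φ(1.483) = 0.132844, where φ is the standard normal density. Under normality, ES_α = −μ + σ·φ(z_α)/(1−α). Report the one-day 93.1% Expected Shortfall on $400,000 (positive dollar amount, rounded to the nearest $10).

$5,880

Tail multiplier: φ(z)/(1−α) = 0.132844 / 0.069 = 1.925.
ES = 0.764% × 1.925 = 1.471%.
On $400,000: 0.01471 × $400,000 = $5,884.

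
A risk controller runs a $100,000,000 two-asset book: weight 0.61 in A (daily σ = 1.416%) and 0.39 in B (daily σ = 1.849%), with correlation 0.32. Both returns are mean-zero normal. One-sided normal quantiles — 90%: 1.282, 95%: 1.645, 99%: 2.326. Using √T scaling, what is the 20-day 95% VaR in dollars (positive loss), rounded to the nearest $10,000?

$9,490,000

σ_p = √(0.61²·1.416² + 0.39²·1.849² + 2·0.32·0.61·0.39·1.416·1.849) = 1.290%.
σ_{20d} = 1.290% × √20 = 5.769%.
VaR = 1.645 × 5.769% = 9.490%; on $100,000,000 that is $9,490,000.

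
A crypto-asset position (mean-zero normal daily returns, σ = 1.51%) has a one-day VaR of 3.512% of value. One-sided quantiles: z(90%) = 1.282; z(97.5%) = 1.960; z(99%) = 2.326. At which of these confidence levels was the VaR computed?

99%

Implied z = VaR/σ = 3.512 / 1.51 = 2.326.
This matches z(99%) = 2.326.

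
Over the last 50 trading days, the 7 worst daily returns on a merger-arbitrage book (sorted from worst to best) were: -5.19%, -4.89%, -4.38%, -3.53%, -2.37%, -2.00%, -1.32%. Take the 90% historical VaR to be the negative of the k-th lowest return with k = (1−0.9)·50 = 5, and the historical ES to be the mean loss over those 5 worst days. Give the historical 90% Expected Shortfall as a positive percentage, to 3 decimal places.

The 5 worst returns sum to -20.36%.
ES = −(-20.36%) / 5 = 4.072%.

4.072%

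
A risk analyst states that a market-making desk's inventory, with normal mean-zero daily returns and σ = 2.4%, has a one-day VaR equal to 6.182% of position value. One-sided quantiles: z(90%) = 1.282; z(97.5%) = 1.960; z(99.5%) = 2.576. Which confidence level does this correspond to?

99.5%

Implied z = VaR/σ = 6.182 / 2.4 = 2.576.
This matches z(99.5%) = 2.576.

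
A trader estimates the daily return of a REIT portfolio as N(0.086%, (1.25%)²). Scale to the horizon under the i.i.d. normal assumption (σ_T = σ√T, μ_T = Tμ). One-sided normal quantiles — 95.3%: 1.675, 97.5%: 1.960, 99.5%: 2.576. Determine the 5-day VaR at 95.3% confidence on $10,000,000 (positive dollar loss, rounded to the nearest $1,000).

σ_{5d} = 1.25% × √5 = 2.795%; μ_{5d} = 5 × 0.086% = 0.430%.
VaR = −(0.430%) + 1.675 × 2.795% = 4.252%.
On $10,000,000: 0.04252 × $10,000,000 = $425,200.

$425,000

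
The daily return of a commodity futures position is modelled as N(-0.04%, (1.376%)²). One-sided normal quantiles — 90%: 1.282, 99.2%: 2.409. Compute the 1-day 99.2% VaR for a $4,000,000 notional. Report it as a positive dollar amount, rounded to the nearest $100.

VaR = −μ + z·σ = −(-0.04%) + 2.409 × 1.376% = 3.355%.
On $4,000,000: 0.03355 × $4,000,000 = $134,200.

$134,200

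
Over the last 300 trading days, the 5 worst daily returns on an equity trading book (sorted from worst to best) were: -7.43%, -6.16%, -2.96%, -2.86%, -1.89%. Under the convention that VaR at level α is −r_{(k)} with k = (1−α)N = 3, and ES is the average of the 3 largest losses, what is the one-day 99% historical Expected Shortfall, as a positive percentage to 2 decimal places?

The 3 worst returns sum to -16.55%.
ES = −(-16.55%) / 3 = 5.5166…% ≈ 5.52%.

5.52%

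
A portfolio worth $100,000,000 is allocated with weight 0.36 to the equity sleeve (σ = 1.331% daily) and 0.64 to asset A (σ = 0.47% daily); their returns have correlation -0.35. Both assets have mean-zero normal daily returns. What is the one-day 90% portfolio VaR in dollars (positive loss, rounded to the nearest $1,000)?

σ_p² = 0.36²·1.331² + 0.64²·0.47² + 2·-0.35·0.36·0.64·1.331·0.47 = 0.2192 (%²).
σ_p = √0.2192 = 0.468%.
At 90%, z = 1.282.
VaR = 1.282 × 0.468% = 0.600%; on $100,000,000 that is $600,000.

$600,000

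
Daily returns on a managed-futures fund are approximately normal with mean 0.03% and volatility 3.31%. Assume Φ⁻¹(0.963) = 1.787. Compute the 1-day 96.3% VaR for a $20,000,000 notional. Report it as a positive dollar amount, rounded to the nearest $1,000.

VaR = −μ + z·σ = −(0.03%) + 1.787 × 3.31% = 5.885%.
On $20,000,000: 0.05885 × $20,000,000 = $1,177,000.

$1,177,000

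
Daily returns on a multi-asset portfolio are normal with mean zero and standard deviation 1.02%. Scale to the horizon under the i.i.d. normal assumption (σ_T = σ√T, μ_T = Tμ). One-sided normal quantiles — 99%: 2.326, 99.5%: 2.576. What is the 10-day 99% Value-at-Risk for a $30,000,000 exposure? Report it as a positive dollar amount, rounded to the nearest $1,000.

$2,251,000

σ_{10d} = 1.02% × √10 = 3.226%.
VaR = 2.326 × 3.226% = 7.504%.
On $30,000,000: 0.07504 × $30,000,000 = $2,251,200.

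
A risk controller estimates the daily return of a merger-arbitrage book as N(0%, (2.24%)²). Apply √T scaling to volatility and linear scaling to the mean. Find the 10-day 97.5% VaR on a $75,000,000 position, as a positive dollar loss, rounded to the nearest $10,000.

At 97.5%, z = 1.960.
σ_{10d} = 2.24% × √10 = 7.084%.
VaR = 1.960 × 7.084% = 13.885%.
On $75,000,000: 0.13885 × $75,000,000 = $10,413,750.

$10,410,000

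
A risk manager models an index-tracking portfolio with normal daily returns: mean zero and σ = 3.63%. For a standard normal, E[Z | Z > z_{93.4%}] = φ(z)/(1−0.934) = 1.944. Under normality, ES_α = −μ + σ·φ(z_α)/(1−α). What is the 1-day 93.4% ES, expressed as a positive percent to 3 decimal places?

7.057%

ES = 3.63% × 1.944 = 7.057%.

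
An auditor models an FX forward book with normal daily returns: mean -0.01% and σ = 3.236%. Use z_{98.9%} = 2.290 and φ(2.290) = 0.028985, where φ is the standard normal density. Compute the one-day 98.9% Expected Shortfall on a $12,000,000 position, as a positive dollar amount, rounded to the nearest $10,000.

Tail multiplier: φ(z)/(1−α) = 0.028985 / 0.011 = 2.635.
ES = −(-0.01%) + 3.236% × 2.635 = 8.537%.
On $12,000,000: 0.08537 × $12,000,000 = $1,024,440.

$1,020,000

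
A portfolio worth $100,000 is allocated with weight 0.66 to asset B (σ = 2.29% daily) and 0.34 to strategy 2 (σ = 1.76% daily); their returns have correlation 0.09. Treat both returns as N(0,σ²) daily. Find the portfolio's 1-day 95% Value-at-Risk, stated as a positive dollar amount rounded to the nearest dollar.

σ_p² = 0.66²·2.29² + 0.34²·1.76² + 2·0.09·0.66·0.34·2.29·1.76 = 2.8052 (%²).
σ_p = √2.8052 = 1.675%.
At 95%, z = 1.645.
VaR = 1.645 × 1.675% = 2.755%; on $100,000 that is $2,755.

$2,755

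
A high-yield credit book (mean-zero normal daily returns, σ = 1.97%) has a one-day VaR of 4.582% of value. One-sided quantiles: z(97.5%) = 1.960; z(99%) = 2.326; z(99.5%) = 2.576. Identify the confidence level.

Implied z = VaR/σ = 4.582 / 1.97 = 2.326.
This matches z(99%) = 2.326.

99%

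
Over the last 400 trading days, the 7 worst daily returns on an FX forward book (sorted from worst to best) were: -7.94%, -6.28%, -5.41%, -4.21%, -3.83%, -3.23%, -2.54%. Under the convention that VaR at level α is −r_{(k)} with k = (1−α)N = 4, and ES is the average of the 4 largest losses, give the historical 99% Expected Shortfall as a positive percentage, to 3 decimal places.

The 4 worst returns sum to -23.84%.
ES = −(-23.84%) / 4 = 5.96% ≈ 5.960%.

5.960%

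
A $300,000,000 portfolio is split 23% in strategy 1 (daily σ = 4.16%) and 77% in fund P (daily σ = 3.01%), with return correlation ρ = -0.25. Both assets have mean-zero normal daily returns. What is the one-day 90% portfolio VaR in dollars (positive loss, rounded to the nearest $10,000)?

$8,750,000

σ_p² = 0.23²·4.16² + 0.77²·3.01² + 2·-0.25·0.23·0.77·4.16·3.01 = 5.1784 (%²).
σ_p = √5.1784 = 2.276%.
At 90%, z = 1.282.
VaR = 1.282 × 2.276% = 2.918%; on $300,000,000 that is $8,754,000.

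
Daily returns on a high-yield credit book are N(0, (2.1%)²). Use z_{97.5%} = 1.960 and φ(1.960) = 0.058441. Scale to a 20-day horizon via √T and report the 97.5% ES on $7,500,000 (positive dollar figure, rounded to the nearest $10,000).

σ_{20d} = 2.1% × √20 = 9.391%.
ES multiplier = φ(z)/(1−α) = 0.058441/0.025 = 2.338.
ES = 9.391% × 2.338 = 21.956%; on $7,500,000: $1,646,700.

$1,650,000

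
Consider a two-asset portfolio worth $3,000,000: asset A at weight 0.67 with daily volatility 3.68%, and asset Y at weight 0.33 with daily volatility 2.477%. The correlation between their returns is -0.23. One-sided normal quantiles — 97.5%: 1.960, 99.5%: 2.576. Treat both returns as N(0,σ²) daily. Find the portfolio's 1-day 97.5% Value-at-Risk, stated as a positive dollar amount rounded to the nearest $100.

$141,900

σ_p² = 0.67²·3.68² + 0.33²·2.477² + 2·-0.23·0.67·0.33·3.68·2.477 = 5.8203 (%²).
σ_p = √5.8203 = 2.413%.
VaR = 1.960 × 2.413% = 4.729%; on $3,000,000 that is $141,870.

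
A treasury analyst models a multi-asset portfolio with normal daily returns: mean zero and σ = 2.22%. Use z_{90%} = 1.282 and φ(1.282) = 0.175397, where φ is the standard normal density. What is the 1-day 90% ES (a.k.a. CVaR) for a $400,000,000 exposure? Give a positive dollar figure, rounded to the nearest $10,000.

$15,580,000

Tail multiplier: φ(z)/(1−α) = 0.175397 / 0.1 = 1.754.
ES = 2.22% × 1.754 = 3.894%.
On $400,000,000: 0.03894 × $400,000,000 = $15,576,000.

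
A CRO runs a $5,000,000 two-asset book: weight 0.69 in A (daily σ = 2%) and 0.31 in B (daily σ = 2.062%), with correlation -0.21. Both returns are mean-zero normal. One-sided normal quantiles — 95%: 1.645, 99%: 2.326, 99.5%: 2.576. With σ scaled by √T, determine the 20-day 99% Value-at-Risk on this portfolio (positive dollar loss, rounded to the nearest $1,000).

σ_p = √(0.69²·2² + 0.31²·2.062² + 2·-0.21·0.69·0.31·2·2.062) = 1.394%.
σ_{20d} = 1.394% × √20 = 6.234%.
VaR = 2.326 × 6.234% = 14.500%; on $5,000,000 that is $725,000.

$725,000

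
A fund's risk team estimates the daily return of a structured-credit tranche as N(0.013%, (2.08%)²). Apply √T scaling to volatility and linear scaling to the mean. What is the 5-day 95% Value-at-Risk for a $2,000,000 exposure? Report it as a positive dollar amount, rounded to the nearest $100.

$151,700

At 95%, z = 1.645.
σ_{5d} = 2.08% × √5 = 4.651%; μ_{5d} = 5 × 0.013% = 0.065%.
VaR = −(0.065%) + 1.645 × 4.651% = 7.586%.
On $2,000,000: 0.07586 × $2,000,000 = $151,720.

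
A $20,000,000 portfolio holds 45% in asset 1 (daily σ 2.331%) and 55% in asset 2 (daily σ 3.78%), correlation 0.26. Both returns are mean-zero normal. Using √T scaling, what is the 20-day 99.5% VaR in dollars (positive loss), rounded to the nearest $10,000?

σ_p = √(0.45²·2.331² + 0.55²·3.78² + 2·0.26·0.45·0.55·2.331·3.78) = 2.561%.
σ_{20d} = 2.561% × √20 = 11.453%.
z(99.5%) = 2.576.
VaR = 2.576 × 11.453% = 29.503%; on $20,000,000 that is $5,900,600.

$5,900,000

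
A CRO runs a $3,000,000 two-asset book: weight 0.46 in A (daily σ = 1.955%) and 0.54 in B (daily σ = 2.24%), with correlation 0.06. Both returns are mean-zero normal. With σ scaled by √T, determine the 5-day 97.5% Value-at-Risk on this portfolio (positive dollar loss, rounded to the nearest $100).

σ_p = √(0.46²·1.955² + 0.54²·2.24² + 2·0.06·0.46·0.54·1.955·2.24) = 1.550%.
σ_{5d} = 1.550% × √5 = 3.466%.
z(97.5%) = 1.960.
VaR = 1.960 × 3.466% = 6.793%; on $3,000,000 that is $203,790.

$203,800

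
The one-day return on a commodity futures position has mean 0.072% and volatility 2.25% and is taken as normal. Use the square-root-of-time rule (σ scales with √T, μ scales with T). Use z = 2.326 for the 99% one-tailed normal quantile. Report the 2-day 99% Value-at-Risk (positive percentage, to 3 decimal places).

σ_{2d} = 2.25% × √2 = 3.182%; μ_{2d} = 2 × 0.072% = 0.144%.
VaR = −(0.144%) + 2.326 × 3.182% = 7.257%.

7.257%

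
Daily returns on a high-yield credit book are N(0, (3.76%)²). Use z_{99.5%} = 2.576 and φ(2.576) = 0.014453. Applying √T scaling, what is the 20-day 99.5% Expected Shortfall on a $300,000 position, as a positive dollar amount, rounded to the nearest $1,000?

$146,000

σ_{20d} = 3.76% × √20 = 16.815%.
ES multiplier = φ(z)/(1−α) = 0.014453/0.005 = 2.891.
ES = 16.815% × 2.891 = 48.612%; on $300,000: $145,836.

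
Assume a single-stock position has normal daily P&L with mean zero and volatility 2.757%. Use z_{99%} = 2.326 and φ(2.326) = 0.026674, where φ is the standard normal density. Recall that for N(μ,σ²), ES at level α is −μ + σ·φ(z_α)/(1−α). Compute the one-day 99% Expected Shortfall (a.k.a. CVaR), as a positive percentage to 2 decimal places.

Tail multiplier: φ(z)/(1−α) = 0.026674 / 0.01 = 2.667.
ES = 2.757% × 2.667 = 7.353%.

7.35%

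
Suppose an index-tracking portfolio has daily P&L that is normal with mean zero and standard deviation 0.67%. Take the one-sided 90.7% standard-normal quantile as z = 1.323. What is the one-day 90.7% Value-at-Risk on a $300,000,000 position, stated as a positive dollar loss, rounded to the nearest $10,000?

$2,660,000

VaR = z·σ = 1.323 × 0.67% = 0.886%.
On $300,000,000: 0.00886 × $300,000,000 = $2,658,000.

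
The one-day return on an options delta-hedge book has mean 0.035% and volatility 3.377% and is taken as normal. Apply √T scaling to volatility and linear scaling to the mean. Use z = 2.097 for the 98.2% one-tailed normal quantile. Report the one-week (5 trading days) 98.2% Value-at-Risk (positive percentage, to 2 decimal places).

15.66%

σ_{5d} = 3.377% × √5 = 7.551%; μ_{5d} = 5 × 0.035% = 0.175%.
VaR = −(0.175%) + 2.097 × 7.551% = 15.659%.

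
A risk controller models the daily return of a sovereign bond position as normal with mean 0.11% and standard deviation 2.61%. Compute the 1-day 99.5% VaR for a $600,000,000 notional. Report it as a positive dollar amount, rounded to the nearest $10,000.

$39,680,000

At 99.5% one-sided, z = 2.576.
VaR = −μ + z·σ = −(0.11%) + 2.576 × 2.61% = 6.613%.
On $600,000,000: 0.06613 × $600,000,000 = $39,678,000.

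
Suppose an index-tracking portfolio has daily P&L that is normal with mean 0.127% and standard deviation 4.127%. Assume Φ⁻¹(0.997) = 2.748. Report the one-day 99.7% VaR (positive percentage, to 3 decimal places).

VaR = −μ + z·σ = −(0.127%) + 2.748 × 4.127% = 11.214%.

11.214%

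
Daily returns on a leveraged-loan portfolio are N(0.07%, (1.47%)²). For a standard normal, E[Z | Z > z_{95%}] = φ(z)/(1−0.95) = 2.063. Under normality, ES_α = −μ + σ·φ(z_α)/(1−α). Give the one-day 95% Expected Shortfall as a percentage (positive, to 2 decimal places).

2.96%

ES = −(0.07%) + 1.47% × 2.063 = 2.963%.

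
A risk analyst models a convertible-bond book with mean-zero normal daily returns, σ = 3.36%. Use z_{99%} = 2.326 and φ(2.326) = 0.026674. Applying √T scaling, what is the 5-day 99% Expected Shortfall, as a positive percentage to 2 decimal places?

σ_{5d} = 3.36% × √5 = 7.513%.
ES multiplier = φ(z)/(1−α) = 0.026674/0.01 = 2.667.
ES = 7.513% × 2.667 = 20.037%.

20.04%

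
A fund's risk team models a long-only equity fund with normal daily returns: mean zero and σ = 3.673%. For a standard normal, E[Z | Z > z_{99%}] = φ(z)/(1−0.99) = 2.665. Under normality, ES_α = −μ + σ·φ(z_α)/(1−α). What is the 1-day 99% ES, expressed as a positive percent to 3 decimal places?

9.789%

ES = 3.673% × 2.665 = 9.789%.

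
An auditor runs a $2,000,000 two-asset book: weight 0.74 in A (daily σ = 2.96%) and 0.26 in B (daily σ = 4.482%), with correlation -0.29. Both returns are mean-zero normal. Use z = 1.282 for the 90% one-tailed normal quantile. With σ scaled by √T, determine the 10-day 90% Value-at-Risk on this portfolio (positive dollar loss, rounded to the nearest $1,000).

σ_p = √(0.74²·2.96² + 0.26²·4.482² + 2·-0.29·0.74·0.26·2.96·4.482) = 2.162%.
σ_{10d} = 2.162% × √10 = 6.837%.
VaR = 1.282 × 6.837% = 8.765%; on $2,000,000 that is $175,300.

$175,000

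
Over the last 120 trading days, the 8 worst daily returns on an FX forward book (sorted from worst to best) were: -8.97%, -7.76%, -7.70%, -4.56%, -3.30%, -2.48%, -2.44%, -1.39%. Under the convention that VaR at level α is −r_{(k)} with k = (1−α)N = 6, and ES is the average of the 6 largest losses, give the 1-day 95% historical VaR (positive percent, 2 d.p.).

2.48%

k = 6; the 6th lowest return is -2.48%, so VaR = 2.48%.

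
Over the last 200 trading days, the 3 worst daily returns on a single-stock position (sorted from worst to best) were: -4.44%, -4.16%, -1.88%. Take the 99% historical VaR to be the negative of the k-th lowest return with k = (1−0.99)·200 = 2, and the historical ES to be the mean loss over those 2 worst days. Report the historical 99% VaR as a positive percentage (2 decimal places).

4.16%

k = 2; the 2nd lowest return is -4.16%, so VaR = 4.16%.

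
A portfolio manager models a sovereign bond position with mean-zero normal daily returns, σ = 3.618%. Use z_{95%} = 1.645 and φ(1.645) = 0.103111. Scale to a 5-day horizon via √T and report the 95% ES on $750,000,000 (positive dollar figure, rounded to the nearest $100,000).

$125,100,000

σ_{5d} = 3.618% × √5 = 8.090%.
ES multiplier = φ(z)/(1−α) = 0.103111/0.05 = 2.062.
ES = 8.090% × 2.062 = 16.682%; on $750,000,000: $125,115,000.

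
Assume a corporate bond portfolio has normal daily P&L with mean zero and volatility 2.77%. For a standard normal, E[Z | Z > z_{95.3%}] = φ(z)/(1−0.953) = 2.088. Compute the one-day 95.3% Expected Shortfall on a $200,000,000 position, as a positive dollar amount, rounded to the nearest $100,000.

ES = 2.77% × 2.088 = 5.784%.
On $200,000,000: 0.05784 × $200,000,000 = $11,568,000.

$11,600,000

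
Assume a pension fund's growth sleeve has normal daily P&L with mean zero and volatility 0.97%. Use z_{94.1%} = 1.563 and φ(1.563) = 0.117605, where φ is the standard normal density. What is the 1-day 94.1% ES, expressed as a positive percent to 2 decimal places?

1.93%

Tail multiplier: φ(z)/(1−α) = 0.117605 / 0.059 = 1.993.
ES = 0.97% × 1.993 = 1.933%.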